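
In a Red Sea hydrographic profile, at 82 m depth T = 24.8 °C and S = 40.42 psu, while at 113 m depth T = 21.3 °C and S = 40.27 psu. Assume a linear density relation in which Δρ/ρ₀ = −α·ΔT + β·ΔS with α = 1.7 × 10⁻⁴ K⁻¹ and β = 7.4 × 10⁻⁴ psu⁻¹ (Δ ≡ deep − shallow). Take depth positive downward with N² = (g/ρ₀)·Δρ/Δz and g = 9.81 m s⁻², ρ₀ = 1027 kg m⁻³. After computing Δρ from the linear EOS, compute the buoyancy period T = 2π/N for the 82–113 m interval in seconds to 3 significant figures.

508 s

ΔT = -3.5 K, ΔS = -0.15 psu (deep − shallow).
Δρ/ρ₀ = −αΔT + βΔS = 5.95 × 10⁻⁴ − 1.11 × 10⁻⁴ = 4.84 × 10⁻⁴, so Δρ ≈ 0.4971 kg m⁻³.
N² = (g/ρ₀)·Δρ/Δz = g·(Δρ/ρ₀)/Δz = 9.81 × 4.84 × 10⁻⁴ / 31 = 1.5316 × 10⁻⁴ s⁻².
N = √(1.5316 × 10⁻⁴) = 0.012376 rad s⁻¹ → T = 2π/N = 507.69 s ≈ 508 s.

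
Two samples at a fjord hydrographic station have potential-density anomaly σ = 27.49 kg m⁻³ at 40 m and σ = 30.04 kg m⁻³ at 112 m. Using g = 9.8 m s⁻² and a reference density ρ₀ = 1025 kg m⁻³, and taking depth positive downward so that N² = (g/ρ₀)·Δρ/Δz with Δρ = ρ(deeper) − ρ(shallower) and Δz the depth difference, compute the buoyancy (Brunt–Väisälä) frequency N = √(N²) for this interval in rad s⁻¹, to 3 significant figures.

0.0184 rad s⁻¹

Δρ = 1030.04 − 1027.49 = 2.55 kg m⁻³ over Δz = 112 − 40 = 72 m.
N² = (9.8/1025) × (2.55/72) = 3.3862 × 10⁻⁴ s⁻².
N = √(3.3862 × 10⁻⁴) = 0.018402 rad s⁻¹ ≈ 0.0184 rad s⁻¹.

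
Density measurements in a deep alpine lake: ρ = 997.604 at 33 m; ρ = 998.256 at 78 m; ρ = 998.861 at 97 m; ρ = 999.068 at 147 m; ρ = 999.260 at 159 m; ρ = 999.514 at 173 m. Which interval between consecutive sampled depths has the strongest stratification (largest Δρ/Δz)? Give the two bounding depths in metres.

78–97 m

Compute the density gradient over each adjacent pair:
  33–78 m: Δρ/Δz = 0.652/45 = 0.014 kg m⁻⁴
  78–97 m: Δρ/Δz = 0.605/19 = 0.032 kg m⁻⁴
  97–147 m: Δρ/Δz = 0.207/50 = 4.1 × 10⁻³ kg m⁻⁴
  147–159 m: Δρ/Δz = 0.192/12 = 0.016 kg m⁻⁴
  159–173 m: Δρ/Δz = 0.254/14 = 0.018 kg m⁻⁴
The largest gradient is in the 78–97 m interval — the pycnocline.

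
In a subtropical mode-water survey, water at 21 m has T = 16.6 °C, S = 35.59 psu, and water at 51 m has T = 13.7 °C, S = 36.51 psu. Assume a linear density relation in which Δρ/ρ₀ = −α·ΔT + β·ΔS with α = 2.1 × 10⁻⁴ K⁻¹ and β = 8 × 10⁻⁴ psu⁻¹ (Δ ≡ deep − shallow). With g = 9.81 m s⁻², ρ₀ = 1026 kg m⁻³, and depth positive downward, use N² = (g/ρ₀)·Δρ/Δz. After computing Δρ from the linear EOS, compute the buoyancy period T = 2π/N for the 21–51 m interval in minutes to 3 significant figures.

4.99 min

ΔT = -2.9 K, ΔS = +0.92 psu (deep − shallow).
Δρ/ρ₀ = −αΔT + βΔS = 6.09 × 10⁻⁴ + 7.36 × 10⁻⁴ = 1.345 × 10⁻³, so Δρ ≈ 1.380 kg m⁻³.
N² = (g/ρ₀)·Δρ/Δz = g·(Δρ/ρ₀)/Δz = 9.81 × 1.345 × 10⁻³ / 30 = 4.3982 × 10⁻⁴ s⁻².
N = √(4.3982 × 10⁻⁴) = 0.020972 rad s⁻¹ → T = 2π/N = 299.60 s = 4.9933 min ≈ 4.99 min.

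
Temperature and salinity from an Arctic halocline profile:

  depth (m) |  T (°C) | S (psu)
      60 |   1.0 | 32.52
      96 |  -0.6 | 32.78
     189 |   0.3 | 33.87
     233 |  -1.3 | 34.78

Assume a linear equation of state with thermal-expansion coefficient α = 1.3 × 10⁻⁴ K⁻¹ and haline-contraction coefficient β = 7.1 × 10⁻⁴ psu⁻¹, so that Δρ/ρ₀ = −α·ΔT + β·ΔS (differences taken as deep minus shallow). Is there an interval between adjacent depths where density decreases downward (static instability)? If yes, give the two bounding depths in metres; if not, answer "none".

Evaluate Δρ/ρ₀ = −αΔT + βΔS across each adjacent pair:
  60–96 m: −αΔT+βΔS = −(1.3 × 10⁻⁴)(-1.6)+(7.1 × 10⁻⁴)(+0.26) = 3.9 × 10⁻⁴ → stable
  96–189 m: −αΔT+βΔS = −(1.3 × 10⁻⁴)(+0.9)+(7.1 × 10⁻⁴)(+1.09) = 6.6 × 10⁻⁴ → stable
  189–233 m: −αΔT+βΔS = −(1.3 × 10⁻⁴)(-1.6)+(7.1 × 10⁻⁴)(+0.91) = 8.5 × 10⁻⁴ → stable
Every interval has Δρ > 0: the column is stably stratified throughout.

none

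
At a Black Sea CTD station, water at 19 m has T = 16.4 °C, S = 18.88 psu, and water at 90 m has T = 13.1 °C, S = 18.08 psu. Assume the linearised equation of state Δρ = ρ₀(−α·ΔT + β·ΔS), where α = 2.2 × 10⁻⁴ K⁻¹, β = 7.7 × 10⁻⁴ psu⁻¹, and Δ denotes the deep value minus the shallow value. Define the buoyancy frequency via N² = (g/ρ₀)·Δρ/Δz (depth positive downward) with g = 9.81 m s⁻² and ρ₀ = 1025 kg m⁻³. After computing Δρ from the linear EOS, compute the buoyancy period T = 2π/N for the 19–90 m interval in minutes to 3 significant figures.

26.9 min

ΔT = -3.3 K, ΔS = -0.80 psu (deep − shallow).
Δρ/ρ₀ = −αΔT + βΔS = 7.26 × 10⁻⁴ − 6.16 × 10⁻⁴ = 1.10 × 10⁻⁴, so Δρ ≈ 0.1127 kg m⁻³.
N² = (g/ρ₀)·Δρ/Δz = g·(Δρ/ρ₀)/Δz = 9.81 × 1.10 × 10⁻⁴ / 71 = 1.5199 × 10⁻⁵ s⁻².
N = √(1.5199 × 10⁻⁵) = 3.8986 × 10⁻³ rad s⁻¹ → T = 2π/N = 1.6117 × 10³ s = 26.862 min ≈ 26.9 min.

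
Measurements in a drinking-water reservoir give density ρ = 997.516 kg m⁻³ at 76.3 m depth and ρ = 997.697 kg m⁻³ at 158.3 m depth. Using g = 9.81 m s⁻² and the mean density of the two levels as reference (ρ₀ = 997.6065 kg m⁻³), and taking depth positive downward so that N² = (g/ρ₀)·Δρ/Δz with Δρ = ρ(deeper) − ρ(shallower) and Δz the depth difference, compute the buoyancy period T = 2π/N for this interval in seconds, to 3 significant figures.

Δρ = 997.697 − 997.516 = 0.181 kg m⁻³ over Δz = 158.3 − 76.3 = 82 m.
N² = (9.81/997.6065) × (0.181/82) = 2.1706 × 10⁻⁵ s⁻².
N = √(2.1706 × 10⁻⁵) = 4.6590 × 10⁻³ rad s⁻¹, so T = 2π/N = 1.3486 × 10³ s ≈ 1.35 × 10³ s.
Since Δρ > 0 the layer is stably stratified.

1.35 × 10³ s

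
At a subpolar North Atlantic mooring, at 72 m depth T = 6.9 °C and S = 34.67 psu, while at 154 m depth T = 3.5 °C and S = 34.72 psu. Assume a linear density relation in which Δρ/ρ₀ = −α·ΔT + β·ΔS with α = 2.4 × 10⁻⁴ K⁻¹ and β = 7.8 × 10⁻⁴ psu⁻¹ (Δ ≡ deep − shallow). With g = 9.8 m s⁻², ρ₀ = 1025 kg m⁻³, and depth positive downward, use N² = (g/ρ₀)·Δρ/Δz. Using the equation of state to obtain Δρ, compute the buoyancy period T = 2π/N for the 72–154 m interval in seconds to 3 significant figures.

622 s

ΔT = -3.4 K, ΔS = +0.05 psu (deep − shallow).
Δρ/ρ₀ = −αΔT + βΔS = 8.16 × 10⁻⁴ + 3.90 × 10⁻⁵ = 8.55 × 10⁻⁴, so Δρ ≈ 0.8764 kg m⁻³.
N² = (g/ρ₀)·Δρ/Δz = g·(Δρ/ρ₀)/Δz = 9.8 × 8.55 × 10⁻⁴ / 82 = 1.0218 × 10⁻⁴ s⁻².
N = √(1.0218 × 10⁻⁴) = 0.010108 rad s⁻¹ → T = 2π/N = 621.61 s ≈ 622 s.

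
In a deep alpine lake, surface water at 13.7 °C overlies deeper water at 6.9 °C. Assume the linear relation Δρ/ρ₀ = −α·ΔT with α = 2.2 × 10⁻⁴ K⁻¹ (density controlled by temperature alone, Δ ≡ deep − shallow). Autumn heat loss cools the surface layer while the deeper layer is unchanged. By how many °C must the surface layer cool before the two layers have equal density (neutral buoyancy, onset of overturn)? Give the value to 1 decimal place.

With temperature the only control, equal density requires T_surf′ = T_deep.
T_surf′ = 6.9 °C.
Cooling required: 13.7 − 6.9 = 6.8 °C.

6.8 °C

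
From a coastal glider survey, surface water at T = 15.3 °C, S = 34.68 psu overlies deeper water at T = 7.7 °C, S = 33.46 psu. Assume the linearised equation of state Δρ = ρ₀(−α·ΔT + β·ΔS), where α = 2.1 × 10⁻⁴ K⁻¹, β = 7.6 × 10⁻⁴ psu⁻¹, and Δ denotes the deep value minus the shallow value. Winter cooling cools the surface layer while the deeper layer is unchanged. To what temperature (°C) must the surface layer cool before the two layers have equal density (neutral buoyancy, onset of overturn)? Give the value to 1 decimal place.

Neutral buoyancy requires Δρ = 0, i.e. −α(T_deep − T_surf′) + β(S_deep − S_surf) = 0.
T_surf′ = T_deep − (β/α)·ΔS = 7.7 − (7.6 × 10⁻⁴/2.1 × 10⁻⁴)·(-1.22) = 12.115 °C.
Cooling required: 15.3 − (12.115) = 3.185 °C.

12.1 °C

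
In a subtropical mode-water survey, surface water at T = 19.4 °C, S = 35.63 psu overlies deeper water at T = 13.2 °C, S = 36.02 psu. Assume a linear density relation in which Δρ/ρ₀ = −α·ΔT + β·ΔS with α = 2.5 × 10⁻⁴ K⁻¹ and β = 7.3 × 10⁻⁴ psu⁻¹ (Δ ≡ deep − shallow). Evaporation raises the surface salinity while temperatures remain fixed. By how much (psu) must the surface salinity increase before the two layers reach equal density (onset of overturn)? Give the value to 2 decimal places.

Neutral buoyancy requires −α(T_deep − T_surf) + β(S_deep − S_surf′) = 0.
S_surf′ = S_deep − (α/β)·ΔT = 36.02 − (2.5 × 10⁻⁴/7.3 × 10⁻⁴)·(-6.2) = 38.1433 psu.
Increase required: 38.1433 − 35.63 = 2.5133 psu.

2.51 psu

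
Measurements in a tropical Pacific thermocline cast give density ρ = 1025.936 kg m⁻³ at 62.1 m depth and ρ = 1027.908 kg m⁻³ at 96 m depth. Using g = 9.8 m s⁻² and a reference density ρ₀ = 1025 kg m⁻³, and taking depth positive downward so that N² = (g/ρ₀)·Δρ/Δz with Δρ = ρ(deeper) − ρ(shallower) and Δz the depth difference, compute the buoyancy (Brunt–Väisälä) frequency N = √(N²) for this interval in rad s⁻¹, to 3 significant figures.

Δρ = 1027.908 − 1025.936 = 1.972 kg m⁻³ over Δz = 96 − 62.1 = 33.9 m.
N² = (9.8/1025) × (1.972/33.9) = 5.5617 × 10⁻⁴ s⁻².
N = √(5.5617 × 10⁻⁴) = 0.023583 rad s⁻¹ ≈ 0.0236 rad s⁻¹.
A positive N² confirms static stability across the interval.

0.0236 rad s⁻¹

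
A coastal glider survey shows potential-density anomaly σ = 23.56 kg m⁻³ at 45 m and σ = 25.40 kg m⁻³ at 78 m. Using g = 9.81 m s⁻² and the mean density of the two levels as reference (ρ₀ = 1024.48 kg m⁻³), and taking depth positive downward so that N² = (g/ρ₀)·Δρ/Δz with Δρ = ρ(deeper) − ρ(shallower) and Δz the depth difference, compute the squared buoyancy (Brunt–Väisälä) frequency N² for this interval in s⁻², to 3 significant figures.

5.34 × 10⁻⁴ s⁻²

Δρ = 1025.40 − 1023.56 = 1.84 kg m⁻³ over Δz = 78 − 45 = 33 m.
N² = (9.81/1024.48) × (1.84/33) = 5.3391 × 10⁻⁴ s⁻² ≈ 5.34 × 10⁻⁴ s⁻².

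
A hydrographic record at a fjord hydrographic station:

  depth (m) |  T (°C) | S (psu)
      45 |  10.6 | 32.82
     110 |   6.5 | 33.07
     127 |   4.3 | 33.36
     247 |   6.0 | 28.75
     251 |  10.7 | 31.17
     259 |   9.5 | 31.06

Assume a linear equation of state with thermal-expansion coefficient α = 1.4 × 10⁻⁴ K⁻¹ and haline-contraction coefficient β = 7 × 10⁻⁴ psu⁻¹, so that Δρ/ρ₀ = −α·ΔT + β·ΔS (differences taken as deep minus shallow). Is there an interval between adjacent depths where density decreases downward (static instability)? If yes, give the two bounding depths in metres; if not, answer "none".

127–247 m

Evaluate Δρ/ρ₀ = −αΔT + βΔS across each adjacent pair:
  45–110 m: −αΔT+βΔS = −(1.4 × 10⁻⁴)(-4.1)+(7 × 10⁻⁴)(+0.25) = 7.5 × 10⁻⁴ → stable
  110–127 m: −αΔT+βΔS = −(1.4 × 10⁻⁴)(-2.2)+(7 × 10⁻⁴)(+0.29) = 5.1 × 10⁻⁴ → stable
  127–247 m: −αΔT+βΔS = −(1.4 × 10⁻⁴)(+1.7)+(7 × 10⁻⁴)(-4.61) = -3.5 × 10⁻³ → UNSTABLE
  247–251 m: −αΔT+βΔS = −(1.4 × 10⁻⁴)(+4.7)+(7 × 10⁻⁴)(+2.42) = 1.0 × 10⁻³ → stable
  251–259 m: −αΔT+βΔS = −(1.4 × 10⁻⁴)(-1.2)+(7 × 10⁻⁴)(-0.11) = 9.1 × 10⁻⁵ → stable
The 127–247 m interval has Δρ < 0: lighter water underlies denser water.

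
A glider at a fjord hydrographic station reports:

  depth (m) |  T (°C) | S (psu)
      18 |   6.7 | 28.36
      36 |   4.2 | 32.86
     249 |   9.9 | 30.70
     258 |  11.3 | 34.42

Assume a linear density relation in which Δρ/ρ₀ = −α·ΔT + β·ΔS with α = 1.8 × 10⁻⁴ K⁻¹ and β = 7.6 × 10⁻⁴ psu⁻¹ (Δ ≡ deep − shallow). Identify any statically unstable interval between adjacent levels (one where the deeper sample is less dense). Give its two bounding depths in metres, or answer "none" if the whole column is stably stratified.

36–249 m

Evaluate Δρ/ρ₀ = −αΔT + βΔS across each adjacent pair:
  18–36 m: −αΔT+βΔS = −(1.8 × 10⁻⁴)(-2.5)+(7.6 × 10⁻⁴)(+4.50) = 3.9 × 10⁻³ → stable
  36–249 m: −αΔT+βΔS = −(1.8 × 10⁻⁴)(+5.7)+(7.6 × 10⁻⁴)(-2.16) = -2.7 × 10⁻³ → UNSTABLE
  249–258 m: −αΔT+βΔS = −(1.8 × 10⁻⁴)(+1.4)+(7.6 × 10⁻⁴)(+3.72) = 2.6 × 10⁻³ → stable
The 36–249 m interval has Δρ < 0: lighter water underlies denser water.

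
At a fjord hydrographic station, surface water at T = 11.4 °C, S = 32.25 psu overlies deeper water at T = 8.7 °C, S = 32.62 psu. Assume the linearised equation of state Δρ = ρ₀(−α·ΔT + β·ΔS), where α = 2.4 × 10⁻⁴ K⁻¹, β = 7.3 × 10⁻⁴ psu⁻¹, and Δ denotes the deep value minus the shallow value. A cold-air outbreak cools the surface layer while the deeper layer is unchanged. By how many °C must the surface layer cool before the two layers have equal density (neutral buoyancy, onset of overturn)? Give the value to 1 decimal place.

Neutral buoyancy requires Δρ = 0, i.e. −α(T_deep − T_surf′) + β(S_deep − S_surf) = 0.
T_surf′ = T_deep − (β/α)·ΔS = 8.7 − (7.3 × 10⁻⁴/2.4 × 10⁻⁴)·(+0.37) = 7.575 °C.
Cooling required: 11.4 − (7.575) = 3.825 °C.

3.8 °C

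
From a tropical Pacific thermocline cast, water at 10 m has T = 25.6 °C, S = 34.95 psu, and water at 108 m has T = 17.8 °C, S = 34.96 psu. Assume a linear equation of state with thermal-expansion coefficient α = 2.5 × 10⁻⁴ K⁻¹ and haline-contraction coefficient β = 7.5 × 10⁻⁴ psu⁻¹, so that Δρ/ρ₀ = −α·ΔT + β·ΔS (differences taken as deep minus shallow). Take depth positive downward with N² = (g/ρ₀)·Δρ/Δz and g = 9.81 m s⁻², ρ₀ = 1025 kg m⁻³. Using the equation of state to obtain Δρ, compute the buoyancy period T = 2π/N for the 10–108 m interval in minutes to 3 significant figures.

7.48 min

ΔT = -7.8 K, ΔS = +0.01 psu (deep − shallow).
Δρ/ρ₀ = −αΔT + βΔS = 1.95 × 10⁻³ + 7.50 × 10⁻⁶ = 1.9575 × 10⁻³, so Δρ ≈ 2.006 kg m⁻³.
N² = (g/ρ₀)·Δρ/Δz = g·(Δρ/ρ₀)/Δz = 9.81 × 1.9575 × 10⁻³ / 98 = 1.9595 × 10⁻⁴ s⁻².
N = √(1.9595 × 10⁻⁴) = 0.013998 rad s⁻¹ → T = 2π/N = 448.86 s = 7.4810 min ≈ 7.48 min.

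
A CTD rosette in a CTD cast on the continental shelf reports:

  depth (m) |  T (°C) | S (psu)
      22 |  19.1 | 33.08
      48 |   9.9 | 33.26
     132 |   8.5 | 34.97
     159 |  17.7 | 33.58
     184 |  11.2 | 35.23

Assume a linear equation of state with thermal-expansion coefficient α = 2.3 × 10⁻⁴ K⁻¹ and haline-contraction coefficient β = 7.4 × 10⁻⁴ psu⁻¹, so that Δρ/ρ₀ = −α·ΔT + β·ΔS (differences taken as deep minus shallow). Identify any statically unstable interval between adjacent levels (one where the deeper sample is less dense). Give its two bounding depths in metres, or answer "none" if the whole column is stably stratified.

Evaluate Δρ/ρ₀ = −αΔT + βΔS across each adjacent pair:
  22–48 m: −αΔT+βΔS = −(2.3 × 10⁻⁴)(-9.2)+(7.4 × 10⁻⁴)(+0.18) = 2.2 × 10⁻³ → stable
  48–132 m: −αΔT+βΔS = −(2.3 × 10⁻⁴)(-1.4)+(7.4 × 10⁻⁴)(+1.71) = 1.6 × 10⁻³ → stable
  132–159 m: −αΔT+βΔS = −(2.3 × 10⁻⁴)(+9.2)+(7.4 × 10⁻⁴)(-1.39) = -3.1 × 10⁻³ → UNSTABLE
  159–184 m: −αΔT+βΔS = −(2.3 × 10⁻⁴)(-6.5)+(7.4 × 10⁻⁴)(+1.65) = 2.7 × 10⁻³ → stable
The 132–159 m interval has Δρ < 0: lighter water underlies denser water.

132–159 m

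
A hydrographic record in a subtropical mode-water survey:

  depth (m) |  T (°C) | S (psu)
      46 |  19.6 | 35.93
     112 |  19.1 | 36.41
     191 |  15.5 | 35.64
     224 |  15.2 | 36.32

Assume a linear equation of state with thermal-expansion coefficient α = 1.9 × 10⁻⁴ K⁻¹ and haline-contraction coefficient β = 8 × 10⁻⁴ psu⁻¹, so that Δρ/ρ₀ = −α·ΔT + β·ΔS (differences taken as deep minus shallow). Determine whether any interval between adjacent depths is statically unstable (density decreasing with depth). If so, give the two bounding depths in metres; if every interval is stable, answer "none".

none

Evaluate Δρ/ρ₀ = −αΔT + βΔS across each adjacent pair:
  46–112 m: −αΔT+βΔS = −(1.9 × 10⁻⁴)(-0.5)+(8 × 10⁻⁴)(+0.48) = 4.8 × 10⁻⁴ → stable
  112–191 m: −αΔT+βΔS = −(1.9 × 10⁻⁴)(-3.6)+(8 × 10⁻⁴)(-0.77) = 6.8 × 10⁻⁵ → stable
  191–224 m: −αΔT+βΔS = −(1.9 × 10⁻⁴)(-0.3)+(8 × 10⁻⁴)(+0.68) = 6.0 × 10⁻⁴ → stable
Every interval has Δρ > 0: the column is stably stratified throughout.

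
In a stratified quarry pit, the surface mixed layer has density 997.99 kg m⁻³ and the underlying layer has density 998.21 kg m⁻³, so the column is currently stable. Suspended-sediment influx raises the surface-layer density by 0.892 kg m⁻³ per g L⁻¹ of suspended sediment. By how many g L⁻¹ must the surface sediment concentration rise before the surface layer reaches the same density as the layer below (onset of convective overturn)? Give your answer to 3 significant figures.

Density deficit of the surface layer: 998.21 − 997.99 = 0.22 kg m⁻³.
Required change = 0.22 / 0.892 = 0.247 g L⁻¹.

0.247 g L⁻¹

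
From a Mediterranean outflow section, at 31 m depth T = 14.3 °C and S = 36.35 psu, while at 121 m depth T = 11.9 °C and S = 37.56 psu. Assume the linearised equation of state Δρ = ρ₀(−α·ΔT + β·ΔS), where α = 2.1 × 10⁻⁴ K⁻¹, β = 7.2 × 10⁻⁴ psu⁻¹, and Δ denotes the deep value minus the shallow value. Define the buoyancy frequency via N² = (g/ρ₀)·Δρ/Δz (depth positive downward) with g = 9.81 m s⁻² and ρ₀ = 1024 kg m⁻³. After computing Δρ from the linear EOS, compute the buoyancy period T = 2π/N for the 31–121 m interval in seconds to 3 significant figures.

ΔT = -2.4 K, ΔS = +1.21 psu (deep − shallow).
Δρ/ρ₀ = −αΔT + βΔS = 5.04 × 10⁻⁴ + 8.712 × 10⁻⁴ = 1.3752 × 10⁻³, so Δρ ≈ 1.408 kg m⁻³.
N² = (g/ρ₀)·Δρ/Δz = g·(Δρ/ρ₀)/Δz = 9.81 × 1.3752 × 10⁻³ / 90 = 1.4990 × 10⁻⁴ s⁻².
N = √(1.4990 × 10⁻⁴) = 0.012243 rad s⁻¹ → T = 2π/N = 513.21 s ≈ 513 s.

513 s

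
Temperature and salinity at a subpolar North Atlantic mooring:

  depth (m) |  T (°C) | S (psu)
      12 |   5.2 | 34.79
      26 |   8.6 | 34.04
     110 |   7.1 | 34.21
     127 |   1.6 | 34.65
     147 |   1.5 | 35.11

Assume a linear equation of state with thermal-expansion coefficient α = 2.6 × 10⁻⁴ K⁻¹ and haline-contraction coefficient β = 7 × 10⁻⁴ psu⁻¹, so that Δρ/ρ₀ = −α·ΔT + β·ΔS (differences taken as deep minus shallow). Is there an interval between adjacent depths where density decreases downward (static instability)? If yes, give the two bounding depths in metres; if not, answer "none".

12–26 m

Evaluate Δρ/ρ₀ = −αΔT + βΔS across each adjacent pair:
  12–26 m: −αΔT+βΔS = −(2.6 × 10⁻⁴)(+3.4)+(7 × 10⁻⁴)(-0.75) = -1.4 × 10⁻³ → UNSTABLE
  26–110 m: −αΔT+βΔS = −(2.6 × 10⁻⁴)(-1.5)+(7 × 10⁻⁴)(+0.17) = 5.1 × 10⁻⁴ → stable
  110–127 m: −αΔT+βΔS = −(2.6 × 10⁻⁴)(-5.5)+(7 × 10⁻⁴)(+0.44) = 1.7 × 10⁻³ → stable
  127–147 m: −αΔT+βΔS = −(2.6 × 10⁻⁴)(-0.1)+(7 × 10⁻⁴)(+0.46) = 3.5 × 10⁻⁴ → stable
The 12–26 m interval has Δρ < 0: lighter water underlies denser water.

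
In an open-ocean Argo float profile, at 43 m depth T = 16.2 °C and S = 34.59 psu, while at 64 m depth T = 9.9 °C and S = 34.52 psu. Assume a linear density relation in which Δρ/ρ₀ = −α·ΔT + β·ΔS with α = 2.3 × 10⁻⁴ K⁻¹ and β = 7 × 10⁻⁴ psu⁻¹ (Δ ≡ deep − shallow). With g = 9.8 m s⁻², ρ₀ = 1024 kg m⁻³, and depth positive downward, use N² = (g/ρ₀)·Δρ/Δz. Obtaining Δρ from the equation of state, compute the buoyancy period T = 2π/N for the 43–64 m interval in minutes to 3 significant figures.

ΔT = -6.3 K, ΔS = -0.07 psu (deep − shallow).
Δρ/ρ₀ = −αΔT + βΔS = 1.449 × 10⁻³ − 4.90 × 10⁻⁵ = 1.40 × 10⁻³, so Δρ ≈ 1.434 kg m⁻³.
N² = (g/ρ₀)·Δρ/Δz = g·(Δρ/ρ₀)/Δz = 9.8 × 1.40 × 10⁻³ / 21 = 6.5333 × 10⁻⁴ s⁻².
N = √(6.5333 × 10⁻⁴) = 0.025560 rad s⁻¹ → T = 2π/N = 245.82 s = 4.0970 min ≈ 4.10 min.

4.10 min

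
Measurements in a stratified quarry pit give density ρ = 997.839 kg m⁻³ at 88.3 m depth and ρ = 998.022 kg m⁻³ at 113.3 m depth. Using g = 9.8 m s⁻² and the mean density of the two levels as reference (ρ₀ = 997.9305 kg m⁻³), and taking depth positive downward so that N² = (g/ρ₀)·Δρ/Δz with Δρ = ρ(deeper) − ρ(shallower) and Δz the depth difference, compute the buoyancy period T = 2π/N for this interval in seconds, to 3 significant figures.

741 s

Δρ = 998.022 − 997.839 = 0.183 kg m⁻³ over Δz = 113.3 − 88.3 = 25 m.
N² = (9.8/997.9305) × (0.183/25) = 7.1885 × 10⁻⁵ s⁻².
N = √(7.1885 × 10⁻⁵) = 8.4785 × 10⁻³ rad s⁻¹, so T = 2π/N = 741.07 s ≈ 741 s.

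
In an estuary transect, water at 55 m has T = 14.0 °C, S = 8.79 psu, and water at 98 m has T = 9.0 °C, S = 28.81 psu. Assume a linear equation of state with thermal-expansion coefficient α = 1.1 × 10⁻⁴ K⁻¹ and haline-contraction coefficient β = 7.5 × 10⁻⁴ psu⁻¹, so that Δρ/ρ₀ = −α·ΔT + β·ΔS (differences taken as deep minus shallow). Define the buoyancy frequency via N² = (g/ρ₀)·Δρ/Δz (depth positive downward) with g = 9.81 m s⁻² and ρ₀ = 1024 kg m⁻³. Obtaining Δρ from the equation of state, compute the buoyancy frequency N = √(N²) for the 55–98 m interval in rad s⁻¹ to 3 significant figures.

0.0596 rad s⁻¹

ΔT = -5.0 K, ΔS = +20.02 psu (deep − shallow).
Δρ/ρ₀ = −αΔT + βΔS = 5.50 × 10⁻⁴ + 0.015015 = 0.015565, so Δρ ≈ 15.94 kg m⁻³.
N² = (g/ρ₀)·Δρ/Δz = g·(Δρ/ρ₀)/Δz = 9.81 × 0.015565 / 43 = 3.5510 × 10⁻³ s⁻².
N = √(3.5510 × 10⁻³) = 0.059590 rad s⁻¹ ≈ 0.0596 rad s⁻¹.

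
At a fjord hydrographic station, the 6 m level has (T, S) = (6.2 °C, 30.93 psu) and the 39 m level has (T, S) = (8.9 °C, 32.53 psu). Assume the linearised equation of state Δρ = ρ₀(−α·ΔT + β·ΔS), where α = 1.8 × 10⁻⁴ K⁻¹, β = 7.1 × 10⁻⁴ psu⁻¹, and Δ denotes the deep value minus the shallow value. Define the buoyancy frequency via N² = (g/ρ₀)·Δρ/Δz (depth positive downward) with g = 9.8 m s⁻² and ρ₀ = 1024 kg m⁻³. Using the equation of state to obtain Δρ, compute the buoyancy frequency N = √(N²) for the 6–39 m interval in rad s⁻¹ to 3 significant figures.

ΔT = +2.7 K, ΔS = +1.60 psu (deep − shallow).
Δρ/ρ₀ = −αΔT + βΔS = -4.86 × 10⁻⁴ + 1.136 × 10⁻³ = 6.50 × 10⁻⁴, so Δρ ≈ 0.6656 kg m⁻³.
N² = (g/ρ₀)·Δρ/Δz = g·(Δρ/ρ₀)/Δz = 9.8 × 6.50 × 10⁻⁴ / 33 = 1.9303 × 10⁻⁴ s⁻².
N = √(1.9303 × 10⁻⁴) = 0.013894 rad s⁻¹ ≈ 0.0139 rad s⁻¹.

0.0139 rad s⁻¹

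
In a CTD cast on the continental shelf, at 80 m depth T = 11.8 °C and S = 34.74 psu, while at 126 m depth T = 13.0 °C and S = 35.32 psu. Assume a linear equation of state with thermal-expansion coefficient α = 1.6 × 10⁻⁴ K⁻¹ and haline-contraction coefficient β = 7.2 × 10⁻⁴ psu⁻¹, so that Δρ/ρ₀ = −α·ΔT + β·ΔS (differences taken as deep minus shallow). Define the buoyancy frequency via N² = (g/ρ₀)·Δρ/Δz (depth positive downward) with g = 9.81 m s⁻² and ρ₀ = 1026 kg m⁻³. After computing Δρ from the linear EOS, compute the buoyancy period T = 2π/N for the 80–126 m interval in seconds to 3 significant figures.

ΔT = +1.2 K, ΔS = +0.58 psu (deep − shallow).
Δρ/ρ₀ = −αΔT + βΔS = -1.92 × 10⁻⁴ + 4.176 × 10⁻⁴ = 2.256 × 10⁻⁴, so Δρ ≈ 0.2315 kg m⁻³.
N² = (g/ρ₀)·Δρ/Δz = g·(Δρ/ρ₀)/Δz = 9.81 × 2.256 × 10⁻⁴ / 46 = 4.8112 × 10⁻⁵ s⁻².
N = √(4.8112 × 10⁻⁵) = 6.9363 × 10⁻³ rad s⁻¹ → T = 2π/N = 905.84 s ≈ 906 s.

906 s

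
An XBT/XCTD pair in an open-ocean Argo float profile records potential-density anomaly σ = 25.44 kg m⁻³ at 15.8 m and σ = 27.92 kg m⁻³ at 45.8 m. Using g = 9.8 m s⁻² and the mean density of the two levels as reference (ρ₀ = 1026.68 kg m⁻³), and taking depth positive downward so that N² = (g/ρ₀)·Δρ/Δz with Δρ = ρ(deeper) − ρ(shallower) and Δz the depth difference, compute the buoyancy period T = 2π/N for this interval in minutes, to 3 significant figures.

Δρ = 1027.92 − 1025.44 = 2.48 kg m⁻³ over Δz = 45.8 − 15.8 = 30 m.
N² = (9.8/1026.68) × (2.48/30) = 7.8908 × 10⁻⁴ s⁻².
N = √(7.8908 × 10⁻⁴) = 0.028091 rad s⁻¹, so T = 2π/N = 223.67 s = 3.7278 min ≈ 3.73 min.

3.73 min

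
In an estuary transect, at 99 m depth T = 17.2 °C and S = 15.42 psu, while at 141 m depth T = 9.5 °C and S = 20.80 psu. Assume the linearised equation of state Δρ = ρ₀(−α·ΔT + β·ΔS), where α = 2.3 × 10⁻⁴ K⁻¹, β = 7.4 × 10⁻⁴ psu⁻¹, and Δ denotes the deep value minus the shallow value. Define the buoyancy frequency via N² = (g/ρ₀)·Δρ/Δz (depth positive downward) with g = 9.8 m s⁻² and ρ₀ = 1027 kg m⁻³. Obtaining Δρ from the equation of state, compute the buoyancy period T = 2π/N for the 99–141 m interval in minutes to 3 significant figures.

ΔT = -7.7 K, ΔS = +5.38 psu (deep − shallow).
Δρ/ρ₀ = −αΔT + βΔS = 1.771 × 10⁻³ + 3.9812 × 10⁻³ = 5.7522 × 10⁻³, so Δρ ≈ 5.908 kg m⁻³.
N² = (g/ρ₀)·Δρ/Δz = g·(Δρ/ρ₀)/Δz = 9.8 × 5.7522 × 10⁻³ / 42 = 1.3422 × 10⁻³ s⁻².
N = √(1.3422 × 10⁻³) = 0.036636 rad s⁻¹ → T = 2π/N = 171.50 s = 2.8583 min ≈ 2.86 min.

2.86 min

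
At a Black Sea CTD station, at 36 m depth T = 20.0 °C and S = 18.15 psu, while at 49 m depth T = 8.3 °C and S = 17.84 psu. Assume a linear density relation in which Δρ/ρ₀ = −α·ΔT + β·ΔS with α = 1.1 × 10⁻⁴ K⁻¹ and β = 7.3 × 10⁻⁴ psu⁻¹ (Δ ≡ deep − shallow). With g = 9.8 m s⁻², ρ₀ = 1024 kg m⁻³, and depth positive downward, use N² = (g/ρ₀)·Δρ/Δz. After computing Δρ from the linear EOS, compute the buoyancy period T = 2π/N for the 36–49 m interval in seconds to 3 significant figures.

ΔT = -11.7 K, ΔS = -0.31 psu (deep − shallow).
Δρ/ρ₀ = −αΔT + βΔS = 1.287 × 10⁻³ − 2.263 × 10⁻⁴ = 1.0607 × 10⁻³, so Δρ ≈ 1.086 kg m⁻³.
N² = (g/ρ₀)·Δρ/Δz = g·(Δρ/ρ₀)/Δz = 9.8 × 1.0607 × 10⁻³ / 13 = 7.9960 × 10⁻⁴ s⁻².
N = √(7.9960 × 10⁻⁴) = 0.028277 rad s⁻¹ → T = 2π/N = 222.20 s ≈ 222 s.

222 s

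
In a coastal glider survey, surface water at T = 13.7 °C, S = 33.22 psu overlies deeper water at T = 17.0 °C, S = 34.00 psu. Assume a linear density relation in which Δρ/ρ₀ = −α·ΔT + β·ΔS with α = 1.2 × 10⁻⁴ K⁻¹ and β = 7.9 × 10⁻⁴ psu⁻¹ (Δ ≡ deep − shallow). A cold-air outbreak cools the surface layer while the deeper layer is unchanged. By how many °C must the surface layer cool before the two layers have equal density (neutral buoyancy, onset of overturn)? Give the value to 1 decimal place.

Neutral buoyancy requires Δρ = 0, i.e. −α(T_deep − T_surf′) + β(S_deep − S_surf) = 0.
T_surf′ = T_deep − (β/α)·ΔS = 17.0 − (7.9 × 10⁻⁴/1.2 × 10⁻⁴)·(+0.78) = 11.865 °C.
Cooling required: 13.7 − (11.865) = 1.835 °C.

1.8 °C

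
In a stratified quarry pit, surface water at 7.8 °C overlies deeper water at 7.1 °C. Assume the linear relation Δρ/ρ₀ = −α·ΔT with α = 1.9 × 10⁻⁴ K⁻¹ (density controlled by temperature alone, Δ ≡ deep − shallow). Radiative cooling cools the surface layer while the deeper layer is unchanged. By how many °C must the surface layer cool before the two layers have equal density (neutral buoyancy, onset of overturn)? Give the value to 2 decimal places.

0.70 °C

With temperature the only control, equal density requires T_surf′ = T_deep.
T_surf′ = 7.1 °C.
Cooling required: 7.8 − 7.1 = 0.70 °C.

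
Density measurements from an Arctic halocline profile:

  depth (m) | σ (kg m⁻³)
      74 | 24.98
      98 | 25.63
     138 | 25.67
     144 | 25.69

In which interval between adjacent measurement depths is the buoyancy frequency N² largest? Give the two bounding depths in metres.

Compute the density gradient over each adjacent pair:
  74–98 m: Δρ/Δz = 0.65/24 = 0.027 kg m⁻⁴
  98–138 m: Δρ/Δz = 0.04/40 = 1.0 × 10⁻³ kg m⁻⁴
  138–144 m: Δρ/Δz = 0.02/6 = 3.3 × 10⁻³ kg m⁻⁴
The largest gradient is in the 74–98 m interval — the pycnocline.

74–98 m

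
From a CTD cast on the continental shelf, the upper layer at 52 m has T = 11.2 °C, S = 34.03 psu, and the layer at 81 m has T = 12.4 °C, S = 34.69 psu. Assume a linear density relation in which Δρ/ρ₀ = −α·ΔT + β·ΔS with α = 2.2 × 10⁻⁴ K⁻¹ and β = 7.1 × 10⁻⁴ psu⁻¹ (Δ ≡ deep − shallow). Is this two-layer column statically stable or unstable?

ΔT = 12.4 − 11.2 = +1.2 K and ΔS = 34.69 − 34.03 = +0.66 psu (deep − shallow).
−αΔT = -2.64 × 10⁻⁴; βΔS = 4.686 × 10⁻⁴; sum Δρ/ρ₀ = 2.046 × 10⁻⁴.
Δρ/ρ₀ > 0, so Δρ > 0: deeper water is denser → statically stable.

stable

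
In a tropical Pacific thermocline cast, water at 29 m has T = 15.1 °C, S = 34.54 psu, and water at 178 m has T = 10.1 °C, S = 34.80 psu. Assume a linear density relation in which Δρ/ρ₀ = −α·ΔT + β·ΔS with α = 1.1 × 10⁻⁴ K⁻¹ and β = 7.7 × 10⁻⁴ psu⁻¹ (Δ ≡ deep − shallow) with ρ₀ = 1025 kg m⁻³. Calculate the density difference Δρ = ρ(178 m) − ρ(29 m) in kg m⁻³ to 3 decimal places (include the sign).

+0.769 kg m⁻³

ΔT = -5.0 K, ΔS = +0.26 psu (deep − shallow).
Δρ/ρ₀ = −(1.1 × 10⁻⁴)(-5.0) + (7.7 × 10⁻⁴)(+0.26) = 7.502 × 10⁻⁴.
Δρ = 1025 × (7.502 × 10⁻⁴) = +0.769 kg m⁻³.
Positive Δρ: denser below, stable.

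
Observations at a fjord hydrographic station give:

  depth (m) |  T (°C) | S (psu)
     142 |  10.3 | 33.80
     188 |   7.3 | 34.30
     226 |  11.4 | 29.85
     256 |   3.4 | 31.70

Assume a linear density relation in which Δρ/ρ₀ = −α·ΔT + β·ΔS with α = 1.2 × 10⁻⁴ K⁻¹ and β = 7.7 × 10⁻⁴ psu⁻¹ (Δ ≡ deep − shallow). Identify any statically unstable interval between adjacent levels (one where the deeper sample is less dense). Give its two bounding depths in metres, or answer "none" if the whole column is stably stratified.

Evaluate Δρ/ρ₀ = −αΔT + βΔS across each adjacent pair:
  142–188 m: −αΔT+βΔS = −(1.2 × 10⁻⁴)(-3.0)+(7.7 × 10⁻⁴)(+0.50) = 7.5 × 10⁻⁴ → stable
  188–226 m: −αΔT+βΔS = −(1.2 × 10⁻⁴)(+4.1)+(7.7 × 10⁻⁴)(-4.45) = -3.9 × 10⁻³ → UNSTABLE
  226–256 m: −αΔT+βΔS = −(1.2 × 10⁻⁴)(-8.0)+(7.7 × 10⁻⁴)(+1.85) = 2.4 × 10⁻³ → stable
The 188–226 m interval has Δρ < 0: lighter water underlies denser water.

188–226 m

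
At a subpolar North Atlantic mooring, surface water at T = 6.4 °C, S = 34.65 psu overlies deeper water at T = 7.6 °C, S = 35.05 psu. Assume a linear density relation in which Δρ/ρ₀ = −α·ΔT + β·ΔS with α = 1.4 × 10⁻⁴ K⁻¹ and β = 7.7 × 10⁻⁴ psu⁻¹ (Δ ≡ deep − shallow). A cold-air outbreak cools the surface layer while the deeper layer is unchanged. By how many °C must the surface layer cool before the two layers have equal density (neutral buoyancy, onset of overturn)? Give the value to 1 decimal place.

1.0 °C

Neutral buoyancy requires Δρ = 0, i.e. −α(T_deep − T_surf′) + β(S_deep − S_surf) = 0.
T_surf′ = T_deep − (β/α)·ΔS = 7.6 − (7.7 × 10⁻⁴/1.4 × 10⁻⁴)·(+0.40) = 5.400 °C.
Cooling required: 6.4 − (5.400) = 1.000 °C.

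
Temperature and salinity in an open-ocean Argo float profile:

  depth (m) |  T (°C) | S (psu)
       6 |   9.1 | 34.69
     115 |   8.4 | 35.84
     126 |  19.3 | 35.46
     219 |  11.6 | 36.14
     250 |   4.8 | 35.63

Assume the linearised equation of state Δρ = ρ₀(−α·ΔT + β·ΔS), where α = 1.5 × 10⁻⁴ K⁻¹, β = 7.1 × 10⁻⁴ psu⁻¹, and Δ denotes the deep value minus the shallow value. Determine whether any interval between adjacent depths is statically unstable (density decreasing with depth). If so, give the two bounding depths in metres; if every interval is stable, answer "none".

115–126 m

Evaluate Δρ/ρ₀ = −αΔT + βΔS across each adjacent pair:
  6–115 m: −αΔT+βΔS = −(1.5 × 10⁻⁴)(-0.7)+(7.1 × 10⁻⁴)(+1.15) = 9.2 × 10⁻⁴ → stable
  115–126 m: −αΔT+βΔS = −(1.5 × 10⁻⁴)(+10.9)+(7.1 × 10⁻⁴)(-0.38) = -1.9 × 10⁻³ → UNSTABLE
  126–219 m: −αΔT+βΔS = −(1.5 × 10⁻⁴)(-7.7)+(7.1 × 10⁻⁴)(+0.68) = 1.6 × 10⁻³ → stable
  219–250 m: −αΔT+βΔS = −(1.5 × 10⁻⁴)(-6.8)+(7.1 × 10⁻⁴)(-0.51) = 6.6 × 10⁻⁴ → stable
The 115–126 m interval has Δρ < 0: lighter water underlies denser water.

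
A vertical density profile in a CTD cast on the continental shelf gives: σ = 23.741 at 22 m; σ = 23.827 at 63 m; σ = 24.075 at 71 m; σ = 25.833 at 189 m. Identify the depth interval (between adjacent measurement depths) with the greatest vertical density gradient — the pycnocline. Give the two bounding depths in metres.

63–71 m

Compute the density gradient over each adjacent pair:
  22–63 m: Δρ/Δz = 0.086/41 = 2.1 × 10⁻³ kg m⁻⁴
  63–71 m: Δρ/Δz = 0.248/8 = 0.031 kg m⁻⁴
  71–189 m: Δρ/Δz = 1.758/118 = 0.015 kg m⁻⁴
The largest gradient is in the 63–71 m interval — the pycnocline.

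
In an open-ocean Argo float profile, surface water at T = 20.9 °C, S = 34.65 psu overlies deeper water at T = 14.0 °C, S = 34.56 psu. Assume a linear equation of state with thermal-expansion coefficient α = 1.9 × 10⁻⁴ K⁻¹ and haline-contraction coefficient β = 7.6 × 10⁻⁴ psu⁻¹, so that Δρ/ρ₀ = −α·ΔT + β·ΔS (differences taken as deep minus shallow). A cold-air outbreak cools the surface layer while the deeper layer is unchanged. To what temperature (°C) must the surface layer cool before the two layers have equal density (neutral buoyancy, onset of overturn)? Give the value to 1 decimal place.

14.4 °C

Neutral buoyancy requires Δρ = 0, i.e. −α(T_deep − T_surf′) + β(S_deep − S_surf) = 0.
T_surf′ = T_deep − (β/α)·ΔS = 14.0 − (7.6 × 10⁻⁴/1.9 × 10⁻⁴)·(-0.09) = 14.360 °C.
Cooling required: 20.9 − (14.360) = 6.540 °C.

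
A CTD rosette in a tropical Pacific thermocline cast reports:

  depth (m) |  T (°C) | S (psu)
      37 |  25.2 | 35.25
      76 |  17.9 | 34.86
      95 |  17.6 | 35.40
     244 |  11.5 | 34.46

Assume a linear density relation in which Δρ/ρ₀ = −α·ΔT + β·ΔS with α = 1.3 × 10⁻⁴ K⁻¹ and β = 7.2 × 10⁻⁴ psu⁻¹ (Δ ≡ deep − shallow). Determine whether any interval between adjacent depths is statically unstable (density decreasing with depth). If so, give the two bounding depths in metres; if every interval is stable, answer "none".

Evaluate Δρ/ρ₀ = −αΔT + βΔS across each adjacent pair:
  37–76 m: −αΔT+βΔS = −(1.3 × 10⁻⁴)(-7.3)+(7.2 × 10⁻⁴)(-0.39) = 6.7 × 10⁻⁴ → stable
  76–95 m: −αΔT+βΔS = −(1.3 × 10⁻⁴)(-0.3)+(7.2 × 10⁻⁴)(+0.54) = 4.3 × 10⁻⁴ → stable
  95–244 m: −αΔT+βΔS = −(1.3 × 10⁻⁴)(-6.1)+(7.2 × 10⁻⁴)(-0.94) = 1.2 × 10⁻⁴ → stable
Every interval has Δρ > 0: the column is stably stratified throughout.

none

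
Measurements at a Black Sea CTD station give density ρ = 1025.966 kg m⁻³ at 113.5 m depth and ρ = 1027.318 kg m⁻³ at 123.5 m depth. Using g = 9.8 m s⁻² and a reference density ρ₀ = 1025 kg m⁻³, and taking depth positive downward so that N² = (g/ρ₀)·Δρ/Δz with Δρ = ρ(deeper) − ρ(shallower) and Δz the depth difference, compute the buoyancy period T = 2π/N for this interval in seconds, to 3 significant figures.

175 s

Δρ = 1027.318 − 1025.966 = 1.352 kg m⁻³ over Δz = 123.5 − 113.5 = 10 m.
N² = (9.8/1025) × (1.352/10) = 1.2926 × 10⁻³ s⁻².
N = √(1.2926 × 10⁻³) = 0.035953 rad s⁻¹, so T = 2π/N = 174.76 s ≈ 175 s.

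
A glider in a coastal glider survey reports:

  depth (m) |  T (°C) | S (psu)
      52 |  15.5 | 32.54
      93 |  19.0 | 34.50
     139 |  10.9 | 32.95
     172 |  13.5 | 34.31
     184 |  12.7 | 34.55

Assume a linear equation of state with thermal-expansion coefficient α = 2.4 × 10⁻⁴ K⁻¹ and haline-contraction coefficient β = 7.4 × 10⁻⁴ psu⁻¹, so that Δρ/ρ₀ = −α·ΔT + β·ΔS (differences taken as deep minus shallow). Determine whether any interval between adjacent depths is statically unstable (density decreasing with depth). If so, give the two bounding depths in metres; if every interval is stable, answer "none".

Evaluate Δρ/ρ₀ = −αΔT + βΔS across each adjacent pair:
  52–93 m: −αΔT+βΔS = −(2.4 × 10⁻⁴)(+3.5)+(7.4 × 10⁻⁴)(+1.96) = 6.1 × 10⁻⁴ → stable
  93–139 m: −αΔT+βΔS = −(2.4 × 10⁻⁴)(-8.1)+(7.4 × 10⁻⁴)(-1.55) = 8.0 × 10⁻⁴ → stable
  139–172 m: −αΔT+βΔS = −(2.4 × 10⁻⁴)(+2.6)+(7.4 × 10⁻⁴)(+1.36) = 3.8 × 10⁻⁴ → stable
  172–184 m: −αΔT+βΔS = −(2.4 × 10⁻⁴)(-0.8)+(7.4 × 10⁻⁴)(+0.24) = 3.7 × 10⁻⁴ → stable
Every interval has Δρ > 0: the column is stably stratified throughout.

none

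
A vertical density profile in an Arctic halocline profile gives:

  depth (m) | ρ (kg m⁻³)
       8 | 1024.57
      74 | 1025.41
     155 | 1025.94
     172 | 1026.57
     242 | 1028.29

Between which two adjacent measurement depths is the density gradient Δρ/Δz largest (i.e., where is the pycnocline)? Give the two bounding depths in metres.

Compute the density gradient over each adjacent pair:
  8–74 m: Δρ/Δz = 0.84/66 = 0.013 kg m⁻⁴
  74–155 m: Δρ/Δz = 0.53/81 = 6.5 × 10⁻³ kg m⁻⁴
  155–172 m: Δρ/Δz = 0.63/17 = 0.037 kg m⁻⁴
  172–242 m: Δρ/Δz = 1.72/70 = 0.025 kg m⁻⁴
The largest gradient is in the 155–172 m interval — the pycnocline.

155–172 m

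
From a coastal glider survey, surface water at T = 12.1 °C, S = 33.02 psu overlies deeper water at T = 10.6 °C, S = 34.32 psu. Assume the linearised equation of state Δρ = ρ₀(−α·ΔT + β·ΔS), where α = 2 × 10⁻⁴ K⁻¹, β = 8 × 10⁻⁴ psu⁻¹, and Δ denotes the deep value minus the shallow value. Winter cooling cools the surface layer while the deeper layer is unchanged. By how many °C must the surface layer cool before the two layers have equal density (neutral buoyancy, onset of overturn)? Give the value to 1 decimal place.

Neutral buoyancy requires Δρ = 0, i.e. −α(T_deep − T_surf′) + β(S_deep − S_surf) = 0.
T_surf′ = T_deep − (β/α)·ΔS = 10.6 − (8 × 10⁻⁴/2 × 10⁻⁴)·(+1.30) = 5.400 °C.
Cooling required: 12.1 − (5.400) = 6.700 °C.

6.7 °C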